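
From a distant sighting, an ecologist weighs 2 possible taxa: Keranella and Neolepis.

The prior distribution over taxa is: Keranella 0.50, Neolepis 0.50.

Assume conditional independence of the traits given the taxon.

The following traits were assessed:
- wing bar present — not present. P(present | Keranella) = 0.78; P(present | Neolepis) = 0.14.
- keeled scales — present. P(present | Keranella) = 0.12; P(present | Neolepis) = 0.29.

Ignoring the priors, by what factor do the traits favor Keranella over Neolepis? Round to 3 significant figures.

Joint likelihood of the trait pattern under each hypothesis (using 1 − P(present | H) for each absent trait):
  Keranella: (1 − 0.78) × 0.12 = 0.0264
  Neolepis: (1 − 0.14) × 0.29 = 0.2494
Bayes factor = 0.0264 / 0.2494 ≈ 0.106

0.106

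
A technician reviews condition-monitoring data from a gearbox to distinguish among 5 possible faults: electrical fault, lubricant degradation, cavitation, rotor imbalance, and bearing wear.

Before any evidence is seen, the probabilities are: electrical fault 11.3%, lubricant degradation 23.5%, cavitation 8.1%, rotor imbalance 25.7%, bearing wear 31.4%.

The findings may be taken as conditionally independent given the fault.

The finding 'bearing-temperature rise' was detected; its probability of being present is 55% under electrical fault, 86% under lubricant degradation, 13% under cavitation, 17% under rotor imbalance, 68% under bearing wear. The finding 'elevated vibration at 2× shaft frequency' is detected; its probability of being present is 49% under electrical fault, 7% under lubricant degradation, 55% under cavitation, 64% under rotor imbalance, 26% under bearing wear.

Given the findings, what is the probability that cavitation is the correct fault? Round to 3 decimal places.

0.043

By Bayes' rule with conditional independence, the unnormalized weight for each hypothesis is prior × ∏ likelihoods:
  electrical fault: 0.113 × 0.55 × 0.49 = 0.030454
  lubricant degradation: 0.235 × 0.86 × 0.07 = 0.014147
  cavitation: 0.081 × 0.13 × 0.55 = 0.0057915
  rotor imbalance: 0.257 × 0.17 × 0.64 = 0.027962
  bearing wear: 0.314 × 0.68 × 0.26 = 0.055515
Marginal likelihood of the evidence = 0.13387.
P(cavitation | evidence) = 0.0057915 / 0.13387 ≈ 0.043.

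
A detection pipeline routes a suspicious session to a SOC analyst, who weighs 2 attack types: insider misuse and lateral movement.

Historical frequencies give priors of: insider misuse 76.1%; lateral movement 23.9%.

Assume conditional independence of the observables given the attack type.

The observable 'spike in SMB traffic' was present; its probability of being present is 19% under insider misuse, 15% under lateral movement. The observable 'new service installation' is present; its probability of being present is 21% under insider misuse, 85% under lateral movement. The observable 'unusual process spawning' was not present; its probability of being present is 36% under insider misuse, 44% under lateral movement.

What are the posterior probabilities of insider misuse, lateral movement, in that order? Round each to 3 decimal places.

0.532, 0.468

For each hypothesis, the unnormalized posterior weight is prior × product of the observable likelihoods (using 1 − P(present | H) for each absent observable):
  insider misuse: 0.761 × 0.19 × 0.21 × (1 − 0.36) = 0.019433
  lateral movement: 0.239 × 0.15 × 0.85 × (1 − 0.44) = 0.017065
Normalizing constant Z = 0.019433 + 0.017065 = 0.036497.
P(insider misuse | evidence) = 0.019433 / 0.036497 ≈ 0.532
P(lateral movement | evidence) = 0.017065 / 0.036497 ≈ 0.468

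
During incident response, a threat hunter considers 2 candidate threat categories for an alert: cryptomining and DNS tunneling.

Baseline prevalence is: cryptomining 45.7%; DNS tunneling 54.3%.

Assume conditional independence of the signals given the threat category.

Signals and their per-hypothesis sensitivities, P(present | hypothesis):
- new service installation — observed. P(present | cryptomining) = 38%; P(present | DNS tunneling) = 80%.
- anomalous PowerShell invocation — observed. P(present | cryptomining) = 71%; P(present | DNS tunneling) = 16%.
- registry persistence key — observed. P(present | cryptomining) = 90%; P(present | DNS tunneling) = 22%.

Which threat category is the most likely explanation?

For each hypothesis, the unnormalized posterior weight is prior × product of the signal likelihoods:
  cryptomining: 0.457 × 0.38 × 0.71 × 0.90 = 0.11097
  DNS tunneling: 0.543 × 0.80 × 0.16 × 0.22 = 0.015291
The unnormalized weights sum to 0.12626.
P(cryptomining | evidence) ≈ 0.11097 / 0.12626 ≈ 0.879
P(DNS tunneling | evidence) ≈ 0.015291 / 0.12626 ≈ 0.121
The largest is 0.879, so cryptomining is most probable.

cryptomining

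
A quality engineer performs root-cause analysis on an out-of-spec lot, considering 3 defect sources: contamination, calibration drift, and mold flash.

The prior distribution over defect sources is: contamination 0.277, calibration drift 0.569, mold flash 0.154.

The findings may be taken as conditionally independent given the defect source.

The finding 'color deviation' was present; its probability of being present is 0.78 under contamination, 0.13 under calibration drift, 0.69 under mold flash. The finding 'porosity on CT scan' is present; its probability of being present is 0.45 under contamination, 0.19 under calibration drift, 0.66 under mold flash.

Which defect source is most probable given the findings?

contamination

By Bayes' rule with conditional independence, the unnormalized weight for each hypothesis is prior × ∏ likelihoods:
  contamination: 0.277 × 0.78 × 0.45 = 0.097227
  calibration drift: 0.569 × 0.13 × 0.19 = 0.014054
  mold flash: 0.154 × 0.69 × 0.66 = 0.070132
Normalizing constant Z = 0.097227 + 0.014054 + 0.070132 = 0.18141.
P(contamination | evidence) ≈ 0.097227 / 0.18141 ≈ 0.536
P(calibration drift | evidence) ≈ 0.014054 / 0.18141 ≈ 0.077
P(mold flash | evidence) ≈ 0.070132 / 0.18141 ≈ 0.387
The largest is 0.536, so contamination is most probable.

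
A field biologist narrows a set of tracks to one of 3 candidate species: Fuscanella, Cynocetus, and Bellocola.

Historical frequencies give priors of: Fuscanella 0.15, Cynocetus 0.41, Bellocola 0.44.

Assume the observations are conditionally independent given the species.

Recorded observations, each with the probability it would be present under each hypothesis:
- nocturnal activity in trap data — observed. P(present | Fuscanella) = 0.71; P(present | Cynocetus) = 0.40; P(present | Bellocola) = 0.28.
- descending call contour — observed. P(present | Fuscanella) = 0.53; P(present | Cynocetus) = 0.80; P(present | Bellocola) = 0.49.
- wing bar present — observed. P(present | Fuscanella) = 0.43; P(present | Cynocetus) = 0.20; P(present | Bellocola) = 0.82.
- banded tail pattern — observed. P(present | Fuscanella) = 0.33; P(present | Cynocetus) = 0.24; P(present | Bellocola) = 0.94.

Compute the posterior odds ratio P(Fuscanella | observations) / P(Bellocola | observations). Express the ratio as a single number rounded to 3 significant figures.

0.172

The normalizing constant cancels in an odds ratio, so compute prior × likelihood for the two hypotheses only:
  Fuscanella: 0.15 × 0.71 × 0.53 × 0.43 × 0.33 = 0.0080095
  Bellocola: 0.44 × 0.28 × 0.49 × 0.82 × 0.94 = 0.046532
Posterior odds = 0.0080095 / 0.046532 ≈ 0.172.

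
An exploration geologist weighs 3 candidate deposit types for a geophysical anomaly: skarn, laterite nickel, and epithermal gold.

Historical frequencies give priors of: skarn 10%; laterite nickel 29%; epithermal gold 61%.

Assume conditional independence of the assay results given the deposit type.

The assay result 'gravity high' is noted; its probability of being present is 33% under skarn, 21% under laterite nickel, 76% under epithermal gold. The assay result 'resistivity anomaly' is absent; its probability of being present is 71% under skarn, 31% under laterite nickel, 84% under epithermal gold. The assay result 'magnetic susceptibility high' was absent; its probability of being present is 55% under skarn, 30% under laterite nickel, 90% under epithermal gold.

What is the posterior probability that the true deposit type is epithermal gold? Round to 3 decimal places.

Multiply each prior by the joint likelihood of the assay result pattern (using 1 − P(present | H) for each absent assay result):
  skarn: 0.10 × 0.33 × (1 − 0.71) × (1 − 0.55) = 0.0043065
  laterite nickel: 0.29 × 0.21 × (1 − 0.31) × (1 − 0.30) = 0.029415
  epithermal gold: 0.61 × 0.76 × (1 − 0.84) × (1 − 0.90) = 0.0074176
Normalizing constant Z = 0.0043065 + 0.029415 + 0.0074176 = 0.041139.
P(epithermal gold | evidence) = 0.0074176 / 0.041139 ≈ 0.180.

0.180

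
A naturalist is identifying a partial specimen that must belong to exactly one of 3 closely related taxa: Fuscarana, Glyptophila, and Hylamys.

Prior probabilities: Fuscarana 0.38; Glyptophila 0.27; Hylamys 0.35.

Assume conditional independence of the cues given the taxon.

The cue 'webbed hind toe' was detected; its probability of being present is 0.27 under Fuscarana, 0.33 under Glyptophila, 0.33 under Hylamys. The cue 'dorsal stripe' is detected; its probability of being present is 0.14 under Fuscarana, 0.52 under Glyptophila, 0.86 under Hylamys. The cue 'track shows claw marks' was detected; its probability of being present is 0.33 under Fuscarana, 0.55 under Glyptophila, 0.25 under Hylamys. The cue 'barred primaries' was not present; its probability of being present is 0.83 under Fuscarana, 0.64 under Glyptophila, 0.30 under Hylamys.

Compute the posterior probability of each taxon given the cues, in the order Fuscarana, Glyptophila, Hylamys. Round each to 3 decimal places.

Multiply each prior by the joint likelihood of the cue pattern (using 1 − P(present | H) for each absent cue):
  Fuscarana: 0.38 × 0.27 × 0.14 × 0.33 × (1 − 0.83) = 0.00080582
  Glyptophila: 0.27 × 0.33 × 0.52 × 0.55 × (1 − 0.64) = 0.0091737
  Hylamys: 0.35 × 0.33 × 0.86 × 0.25 × (1 − 0.30) = 0.017383
Marginal likelihood of the evidence = 0.027362.
P(Fuscarana | evidence) = 0.00080582 / 0.027362 ≈ 0.029
P(Glyptophila | evidence) = 0.0091737 / 0.027362 ≈ 0.335
P(Hylamys | evidence) = 0.017383 / 0.027362 ≈ 0.635

0.029, 0.335, 0.635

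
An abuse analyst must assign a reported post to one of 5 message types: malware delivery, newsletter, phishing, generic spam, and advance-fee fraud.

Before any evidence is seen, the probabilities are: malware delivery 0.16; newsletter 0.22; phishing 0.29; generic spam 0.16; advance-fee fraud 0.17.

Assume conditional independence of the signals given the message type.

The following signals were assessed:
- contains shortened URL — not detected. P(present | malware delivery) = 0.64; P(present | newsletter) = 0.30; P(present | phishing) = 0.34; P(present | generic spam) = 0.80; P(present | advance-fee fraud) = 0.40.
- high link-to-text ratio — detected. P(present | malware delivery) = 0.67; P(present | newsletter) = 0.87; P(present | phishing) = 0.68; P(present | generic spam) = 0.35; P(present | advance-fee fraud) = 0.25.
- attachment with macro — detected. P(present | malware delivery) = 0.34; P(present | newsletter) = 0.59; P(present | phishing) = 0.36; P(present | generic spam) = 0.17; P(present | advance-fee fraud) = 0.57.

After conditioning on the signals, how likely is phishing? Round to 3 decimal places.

0.301

Multiply each prior by the joint likelihood of the signal pattern (using 1 − P(present | H) for each absent signal):
  malware delivery: 0.16 × (1 − 0.64) × 0.67 × 0.34 = 0.013121
  newsletter: 0.22 × (1 − 0.30) × 0.87 × 0.59 = 0.079048
  phishing: 0.29 × (1 − 0.34) × 0.68 × 0.36 = 0.046855
  generic spam: 0.16 × (1 − 0.80) × 0.35 × 0.17 = 0.001904
  advance-fee fraud: 0.17 × (1 − 0.40) × 0.25 × 0.57 = 0.014535
The unnormalized weights sum to 0.15546.
P(phishing | evidence) = 0.046855 / 0.15546 ≈ 0.301.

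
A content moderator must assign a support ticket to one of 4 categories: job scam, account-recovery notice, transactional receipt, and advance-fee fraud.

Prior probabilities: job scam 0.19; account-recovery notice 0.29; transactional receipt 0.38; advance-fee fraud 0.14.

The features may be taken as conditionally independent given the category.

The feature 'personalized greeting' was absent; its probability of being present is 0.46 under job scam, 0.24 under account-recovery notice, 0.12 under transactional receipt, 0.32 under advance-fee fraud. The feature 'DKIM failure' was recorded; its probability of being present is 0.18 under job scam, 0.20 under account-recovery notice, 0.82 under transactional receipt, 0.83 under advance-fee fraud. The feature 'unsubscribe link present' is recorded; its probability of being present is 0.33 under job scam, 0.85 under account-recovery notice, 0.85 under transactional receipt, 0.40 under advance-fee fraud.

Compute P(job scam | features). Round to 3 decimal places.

Multiply each prior by the joint likelihood of the feature pattern (using 1 − P(present | H) for each absent feature):
  job scam: 0.19 × (1 − 0.46) × 0.18 × 0.33 = 0.0060944
  account-recovery notice: 0.29 × (1 − 0.24) × 0.20 × 0.85 = 0.037468
  transactional receipt: 0.38 × (1 − 0.12) × 0.82 × 0.85 = 0.23308
  advance-fee fraud: 0.14 × (1 − 0.32) × 0.83 × 0.40 = 0.031606
The unnormalized weights sum to 0.30825.
P(job scam | evidence) = 0.0060944 / 0.30825 ≈ 0.020.

0.020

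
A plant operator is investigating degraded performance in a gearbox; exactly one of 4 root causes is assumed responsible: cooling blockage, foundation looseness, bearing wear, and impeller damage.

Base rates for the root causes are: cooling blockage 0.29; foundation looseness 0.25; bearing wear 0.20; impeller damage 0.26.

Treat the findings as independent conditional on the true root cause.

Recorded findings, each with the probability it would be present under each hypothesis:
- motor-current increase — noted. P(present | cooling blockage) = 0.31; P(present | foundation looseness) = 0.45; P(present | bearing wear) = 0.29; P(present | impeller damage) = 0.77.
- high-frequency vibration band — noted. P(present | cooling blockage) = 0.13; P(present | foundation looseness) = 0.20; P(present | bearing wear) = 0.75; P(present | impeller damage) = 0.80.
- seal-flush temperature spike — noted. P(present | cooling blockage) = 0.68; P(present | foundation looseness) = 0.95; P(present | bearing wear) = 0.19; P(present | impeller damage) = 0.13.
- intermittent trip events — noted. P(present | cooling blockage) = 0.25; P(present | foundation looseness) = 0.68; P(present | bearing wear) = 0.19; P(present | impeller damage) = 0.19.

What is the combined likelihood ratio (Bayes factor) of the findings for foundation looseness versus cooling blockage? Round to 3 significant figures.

8.49

The Bayes factor is the ratio of the joint likelihoods of the evidence pattern under the two hypotheses.
  foundation looseness: 0.45 × 0.20 × 0.95 × 0.68 = 0.05814
  cooling blockage: 0.31 × 0.13 × 0.68 × 0.25 = 0.006851
Bayes factor = 0.05814 / 0.006851 ≈ 8.49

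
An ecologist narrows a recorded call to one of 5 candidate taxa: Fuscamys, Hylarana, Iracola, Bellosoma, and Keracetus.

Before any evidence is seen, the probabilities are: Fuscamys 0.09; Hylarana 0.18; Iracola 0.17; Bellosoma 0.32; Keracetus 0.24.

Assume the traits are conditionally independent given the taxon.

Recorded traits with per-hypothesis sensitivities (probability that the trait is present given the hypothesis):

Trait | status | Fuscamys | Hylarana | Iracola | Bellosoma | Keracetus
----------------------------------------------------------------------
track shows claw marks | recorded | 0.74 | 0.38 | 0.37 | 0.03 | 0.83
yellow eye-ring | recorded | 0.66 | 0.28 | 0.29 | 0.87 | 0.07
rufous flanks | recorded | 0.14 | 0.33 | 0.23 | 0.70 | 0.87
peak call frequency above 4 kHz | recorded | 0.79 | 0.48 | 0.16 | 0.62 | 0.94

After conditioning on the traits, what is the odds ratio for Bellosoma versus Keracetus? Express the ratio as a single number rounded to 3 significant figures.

0.318

The normalizing constant cancels in an odds ratio, so compute prior × likelihood for the two hypotheses only:
  Bellosoma: 0.32 × 0.03 × 0.87 × 0.70 × 0.62 = 0.0036248
  Keracetus: 0.24 × 0.83 × 0.07 × 0.87 × 0.94 = 0.011403
Posterior odds = 0.0036248 / 0.011403 ≈ 0.318.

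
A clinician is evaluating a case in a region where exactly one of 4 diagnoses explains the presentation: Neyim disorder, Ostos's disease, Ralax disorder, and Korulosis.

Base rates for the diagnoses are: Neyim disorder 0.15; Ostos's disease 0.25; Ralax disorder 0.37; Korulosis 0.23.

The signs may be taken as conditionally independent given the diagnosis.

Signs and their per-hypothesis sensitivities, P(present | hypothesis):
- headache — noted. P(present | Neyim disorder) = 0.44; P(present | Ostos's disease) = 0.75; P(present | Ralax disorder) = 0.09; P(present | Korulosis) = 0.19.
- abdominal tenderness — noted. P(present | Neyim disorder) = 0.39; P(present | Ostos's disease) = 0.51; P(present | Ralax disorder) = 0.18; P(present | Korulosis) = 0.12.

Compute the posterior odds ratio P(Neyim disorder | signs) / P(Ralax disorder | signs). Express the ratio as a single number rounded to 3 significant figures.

4.29

Unnormalized posterior weight (prior times the sign likelihoods) for each of the two hypotheses:
  Neyim disorder: 0.15 × 0.44 × 0.39 = 0.02574
  Ralax disorder: 0.37 × 0.09 × 0.18 = 0.005994
Posterior odds = 0.02574 / 0.005994 ≈ 4.29.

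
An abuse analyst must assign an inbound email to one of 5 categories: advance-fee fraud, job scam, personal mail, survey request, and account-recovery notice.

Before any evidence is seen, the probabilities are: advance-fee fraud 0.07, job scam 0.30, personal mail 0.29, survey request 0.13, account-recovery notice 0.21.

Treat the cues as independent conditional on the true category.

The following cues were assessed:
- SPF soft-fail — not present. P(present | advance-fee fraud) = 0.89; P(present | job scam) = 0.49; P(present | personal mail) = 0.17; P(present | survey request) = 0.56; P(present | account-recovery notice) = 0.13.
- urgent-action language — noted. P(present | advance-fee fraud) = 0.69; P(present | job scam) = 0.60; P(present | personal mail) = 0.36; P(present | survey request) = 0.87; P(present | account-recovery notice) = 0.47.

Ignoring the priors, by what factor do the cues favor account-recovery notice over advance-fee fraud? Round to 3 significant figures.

5.39

The Bayes factor is the ratio of the joint likelihoods of the cue pattern under the two hypotheses (using 1 − P(present | H) for each absent cue).
  account-recovery notice: (1 − 0.13) × 0.47 = 0.4089
  advance-fee fraud: (1 − 0.89) × 0.69 = 0.0759
Bayes factor = 0.4089 / 0.0759 ≈ 5.39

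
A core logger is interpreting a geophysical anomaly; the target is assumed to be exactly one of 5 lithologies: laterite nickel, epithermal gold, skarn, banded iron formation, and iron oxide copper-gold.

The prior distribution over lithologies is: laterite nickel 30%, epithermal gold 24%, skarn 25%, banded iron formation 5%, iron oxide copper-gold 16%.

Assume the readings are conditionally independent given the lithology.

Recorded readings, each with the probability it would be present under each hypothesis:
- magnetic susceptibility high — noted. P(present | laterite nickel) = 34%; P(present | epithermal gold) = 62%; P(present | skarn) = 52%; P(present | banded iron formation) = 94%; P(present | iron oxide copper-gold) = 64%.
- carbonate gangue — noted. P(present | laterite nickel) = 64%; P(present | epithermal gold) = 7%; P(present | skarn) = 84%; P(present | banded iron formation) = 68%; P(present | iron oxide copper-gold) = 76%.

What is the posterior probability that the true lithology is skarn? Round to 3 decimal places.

0.371

Multiply each prior by the joint likelihood of the reading pattern:
  laterite nickel: 0.30 × 0.34 × 0.64 = 0.06528
  epithermal gold: 0.24 × 0.62 × 0.07 = 0.010416
  skarn: 0.25 × 0.52 × 0.84 = 0.1092
  banded iron formation: 0.05 × 0.94 × 0.68 = 0.03196
  iron oxide copper-gold: 0.16 × 0.64 × 0.76 = 0.077824
Normalizing constant Z = 0.06528 + 0.010416 + 0.1092 + 0.03196 + 0.077824 = 0.29468.
P(skarn | evidence) = 0.1092 / 0.29468 ≈ 0.371.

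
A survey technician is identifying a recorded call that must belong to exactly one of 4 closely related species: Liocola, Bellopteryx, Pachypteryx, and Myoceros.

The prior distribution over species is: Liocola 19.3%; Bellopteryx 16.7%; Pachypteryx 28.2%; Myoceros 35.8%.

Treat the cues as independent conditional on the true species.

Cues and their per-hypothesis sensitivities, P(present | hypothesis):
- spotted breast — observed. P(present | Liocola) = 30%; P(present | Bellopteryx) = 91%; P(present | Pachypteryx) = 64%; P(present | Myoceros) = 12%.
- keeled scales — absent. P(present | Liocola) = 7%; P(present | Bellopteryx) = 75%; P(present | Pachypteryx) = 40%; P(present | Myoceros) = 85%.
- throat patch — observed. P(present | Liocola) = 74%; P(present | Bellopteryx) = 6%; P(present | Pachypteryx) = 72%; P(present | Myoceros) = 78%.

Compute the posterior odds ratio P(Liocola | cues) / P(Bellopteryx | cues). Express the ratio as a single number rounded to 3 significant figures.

Unnormalized posterior weight (prior times the cue likelihoods) for each of the two hypotheses (using 1 − P(present | H) for each absent cue):
  Liocola: 0.193 × 0.30 × (1 − 0.07) × 0.74 = 0.039847
  Bellopteryx: 0.167 × 0.91 × (1 − 0.75) × 0.06 = 0.0022796
Posterior odds = 0.039847 / 0.0022796 ≈ 17.5.

17.5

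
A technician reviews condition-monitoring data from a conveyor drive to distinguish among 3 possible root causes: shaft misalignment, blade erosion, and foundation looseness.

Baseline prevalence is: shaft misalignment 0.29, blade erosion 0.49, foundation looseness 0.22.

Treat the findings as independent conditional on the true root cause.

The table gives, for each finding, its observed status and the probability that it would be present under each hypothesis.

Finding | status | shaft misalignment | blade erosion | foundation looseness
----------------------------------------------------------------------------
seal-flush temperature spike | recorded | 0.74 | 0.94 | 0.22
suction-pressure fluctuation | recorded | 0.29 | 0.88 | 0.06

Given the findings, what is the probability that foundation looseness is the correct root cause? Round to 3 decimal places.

For each hypothesis, the unnormalized posterior weight is prior × product of the finding likelihoods:
  shaft misalignment: 0.29 × 0.74 × 0.29 = 0.062234
  blade erosion: 0.49 × 0.94 × 0.88 = 0.40533
  foundation looseness: 0.22 × 0.22 × 0.06 = 0.002904
Normalizing constant Z = 0.062234 + 0.40533 + 0.002904 = 0.47047.
P(foundation looseness | evidence) = 0.002904 / 0.47047 ≈ 0.006.

0.006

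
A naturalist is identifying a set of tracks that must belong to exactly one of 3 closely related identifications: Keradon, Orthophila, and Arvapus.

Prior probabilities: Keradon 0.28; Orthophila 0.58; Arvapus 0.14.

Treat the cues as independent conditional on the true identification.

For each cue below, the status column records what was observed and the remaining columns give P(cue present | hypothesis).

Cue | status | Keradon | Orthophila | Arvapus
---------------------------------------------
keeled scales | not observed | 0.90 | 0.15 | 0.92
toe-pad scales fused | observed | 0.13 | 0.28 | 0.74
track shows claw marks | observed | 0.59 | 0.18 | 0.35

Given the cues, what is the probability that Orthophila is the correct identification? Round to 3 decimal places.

0.831

Multiply each prior by the joint likelihood of the cue pattern (using 1 − P(present | H) for each absent cue):
  Keradon: 0.28 × (1 − 0.90) × 0.13 × 0.59 = 0.0021476
  Orthophila: 0.58 × (1 − 0.15) × 0.28 × 0.18 = 0.024847
  Arvapus: 0.14 × (1 − 0.92) × 0.74 × 0.35 = 0.0029008
Marginal likelihood of the evidence = 0.029896.
P(Orthophila | evidence) = 0.024847 / 0.029896 ≈ 0.831.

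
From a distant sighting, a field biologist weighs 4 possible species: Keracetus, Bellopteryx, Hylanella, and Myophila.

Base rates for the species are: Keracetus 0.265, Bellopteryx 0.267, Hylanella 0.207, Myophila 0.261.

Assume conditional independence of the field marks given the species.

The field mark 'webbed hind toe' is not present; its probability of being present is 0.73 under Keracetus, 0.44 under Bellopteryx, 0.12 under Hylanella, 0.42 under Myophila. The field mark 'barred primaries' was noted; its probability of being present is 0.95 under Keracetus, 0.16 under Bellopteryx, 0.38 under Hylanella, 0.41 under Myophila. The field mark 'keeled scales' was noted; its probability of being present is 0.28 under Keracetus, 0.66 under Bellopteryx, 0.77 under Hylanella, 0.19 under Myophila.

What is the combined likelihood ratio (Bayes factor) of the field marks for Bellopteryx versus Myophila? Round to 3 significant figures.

1.31

Take the product of per-field mark likelihoods under each hypothesis (using 1 − P(present | H) for each absent field mark), then divide.
  Bellopteryx: (1 − 0.44) × 0.16 × 0.66 = 0.059136
  Myophila: (1 − 0.42) × 0.41 × 0.19 = 0.045182
Bayes factor = 0.059136 / 0.045182 ≈ 1.31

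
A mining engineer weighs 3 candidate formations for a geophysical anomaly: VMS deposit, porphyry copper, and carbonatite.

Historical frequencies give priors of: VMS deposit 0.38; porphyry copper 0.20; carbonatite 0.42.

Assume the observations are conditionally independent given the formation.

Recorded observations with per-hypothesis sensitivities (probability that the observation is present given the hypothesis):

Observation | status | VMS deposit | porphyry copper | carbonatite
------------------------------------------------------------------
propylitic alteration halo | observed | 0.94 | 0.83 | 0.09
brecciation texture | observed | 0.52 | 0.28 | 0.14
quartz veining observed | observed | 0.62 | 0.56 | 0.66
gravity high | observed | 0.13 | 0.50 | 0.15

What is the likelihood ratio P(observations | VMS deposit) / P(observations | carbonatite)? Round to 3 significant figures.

31.6

Joint likelihood of the evidence pattern under each hypothesis:
  VMS deposit: 0.94 × 0.52 × 0.62 × 0.13 = 0.039397
  carbonatite: 0.09 × 0.14 × 0.66 × 0.15 = 0.0012474
Bayes factor = 0.039397 / 0.0012474 ≈ 31.6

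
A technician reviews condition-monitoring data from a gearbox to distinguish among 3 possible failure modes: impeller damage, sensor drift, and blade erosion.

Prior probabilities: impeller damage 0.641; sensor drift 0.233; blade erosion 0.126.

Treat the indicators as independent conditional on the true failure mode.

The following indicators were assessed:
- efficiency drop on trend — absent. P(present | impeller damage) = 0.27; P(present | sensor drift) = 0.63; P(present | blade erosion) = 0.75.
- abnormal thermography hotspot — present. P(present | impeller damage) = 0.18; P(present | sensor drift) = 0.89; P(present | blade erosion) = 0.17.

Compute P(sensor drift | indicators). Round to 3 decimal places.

0.461

For each hypothesis, the unnormalized posterior weight is prior × product of the indicator likelihoods (using 1 − P(present | H) for each absent indicator):
  impeller damage: 0.641 × (1 − 0.27) × 0.18 = 0.084227
  sensor drift: 0.233 × (1 − 0.63) × 0.89 = 0.076727
  blade erosion: 0.126 × (1 − 0.75) × 0.17 = 0.005355
Normalizing constant Z = 0.084227 + 0.076727 + 0.005355 = 0.16631.
P(sensor drift | evidence) = 0.076727 / 0.16631 ≈ 0.461.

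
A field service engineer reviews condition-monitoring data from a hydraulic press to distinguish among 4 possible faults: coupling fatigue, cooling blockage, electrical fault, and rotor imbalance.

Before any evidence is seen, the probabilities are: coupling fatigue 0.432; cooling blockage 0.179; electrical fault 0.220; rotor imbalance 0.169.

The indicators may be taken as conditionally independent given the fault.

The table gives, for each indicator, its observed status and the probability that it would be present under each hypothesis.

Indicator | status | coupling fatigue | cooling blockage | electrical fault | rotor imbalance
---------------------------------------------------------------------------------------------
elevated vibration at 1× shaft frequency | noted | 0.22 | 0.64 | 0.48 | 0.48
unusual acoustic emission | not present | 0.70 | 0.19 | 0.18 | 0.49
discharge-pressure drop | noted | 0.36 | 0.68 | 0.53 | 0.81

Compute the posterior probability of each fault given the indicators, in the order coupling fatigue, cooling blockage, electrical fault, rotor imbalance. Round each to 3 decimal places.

Multiply each prior by the joint likelihood of the indicator pattern (using 1 − P(present | H) for each absent indicator):
  coupling fatigue: 0.432 × 0.22 × (1 − 0.70) × 0.36 = 0.010264
  cooling blockage: 0.179 × 0.64 × (1 − 0.19) × 0.68 = 0.0631
  electrical fault: 0.220 × 0.48 × (1 − 0.18) × 0.53 = 0.045894
  rotor imbalance: 0.169 × 0.48 × (1 − 0.49) × 0.81 = 0.033511
Marginal likelihood of the evidence = 0.15277.
P(coupling fatigue | evidence) = 0.010264 / 0.15277 ≈ 0.067
P(cooling blockage | evidence) = 0.0631 / 0.15277 ≈ 0.413
P(electrical fault | evidence) = 0.045894 / 0.15277 ≈ 0.300
P(rotor imbalance | evidence) = 0.033511 / 0.15277 ≈ 0.219

0.067, 0.413, 0.300, 0.219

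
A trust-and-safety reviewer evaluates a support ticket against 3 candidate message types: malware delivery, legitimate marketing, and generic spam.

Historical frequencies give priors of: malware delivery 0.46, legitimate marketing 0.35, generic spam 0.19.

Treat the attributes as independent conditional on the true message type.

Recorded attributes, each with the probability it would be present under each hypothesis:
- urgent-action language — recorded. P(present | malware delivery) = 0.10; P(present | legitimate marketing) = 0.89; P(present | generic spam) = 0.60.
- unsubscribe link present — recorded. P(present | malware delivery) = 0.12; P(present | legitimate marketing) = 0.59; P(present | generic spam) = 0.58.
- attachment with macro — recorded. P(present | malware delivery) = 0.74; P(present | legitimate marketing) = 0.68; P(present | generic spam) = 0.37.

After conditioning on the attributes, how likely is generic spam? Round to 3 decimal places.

0.159

For each hypothesis, the unnormalized posterior weight is prior × product of the attribute likelihoods:
  malware delivery: 0.46 × 0.10 × 0.12 × 0.74 = 0.0040848
  legitimate marketing: 0.35 × 0.89 × 0.59 × 0.68 = 0.12497
  generic spam: 0.19 × 0.60 × 0.58 × 0.37 = 0.024464
Marginal likelihood of the evidence = 0.15352.
P(generic spam | evidence) = 0.024464 / 0.15352 ≈ 0.159.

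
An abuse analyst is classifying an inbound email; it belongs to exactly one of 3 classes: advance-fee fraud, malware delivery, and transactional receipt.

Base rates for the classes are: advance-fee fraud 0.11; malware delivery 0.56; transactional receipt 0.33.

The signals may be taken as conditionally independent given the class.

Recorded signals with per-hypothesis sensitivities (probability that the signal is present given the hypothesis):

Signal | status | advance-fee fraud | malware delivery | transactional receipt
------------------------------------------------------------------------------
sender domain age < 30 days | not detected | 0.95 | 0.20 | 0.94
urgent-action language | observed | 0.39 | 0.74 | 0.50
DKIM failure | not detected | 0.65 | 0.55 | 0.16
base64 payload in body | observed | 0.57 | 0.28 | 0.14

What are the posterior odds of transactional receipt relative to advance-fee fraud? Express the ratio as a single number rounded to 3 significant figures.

2.72

Unnormalized posterior weight (prior times the signal likelihoods) for each of the two hypotheses (using 1 − P(present | H) for each absent signal):
  transactional receipt: 0.33 × (1 − 0.94) × 0.50 × (1 − 0.16) × 0.14 = 0.0011642
  advance-fee fraud: 0.11 × (1 − 0.95) × 0.39 × (1 − 0.65) × 0.57 = 0.00042793
Posterior odds = 0.0011642 / 0.00042793 ≈ 2.72.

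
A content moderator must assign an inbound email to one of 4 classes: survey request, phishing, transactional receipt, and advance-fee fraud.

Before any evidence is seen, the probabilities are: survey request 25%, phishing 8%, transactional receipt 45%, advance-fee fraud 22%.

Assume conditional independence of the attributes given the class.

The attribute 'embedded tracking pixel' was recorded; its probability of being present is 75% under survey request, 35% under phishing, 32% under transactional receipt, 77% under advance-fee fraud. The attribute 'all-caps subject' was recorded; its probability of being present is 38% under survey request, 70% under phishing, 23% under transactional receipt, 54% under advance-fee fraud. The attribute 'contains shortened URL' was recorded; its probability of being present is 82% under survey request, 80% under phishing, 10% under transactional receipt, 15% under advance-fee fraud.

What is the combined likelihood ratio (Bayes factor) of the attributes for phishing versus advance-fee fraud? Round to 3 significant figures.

3.14

The Bayes factor is the ratio of the joint likelihoods of the attribute pattern under the two hypotheses.
  phishing: 0.35 × 0.70 × 0.80 = 0.196
  advance-fee fraud: 0.77 × 0.54 × 0.15 = 0.06237
Bayes factor = 0.196 / 0.06237 ≈ 3.14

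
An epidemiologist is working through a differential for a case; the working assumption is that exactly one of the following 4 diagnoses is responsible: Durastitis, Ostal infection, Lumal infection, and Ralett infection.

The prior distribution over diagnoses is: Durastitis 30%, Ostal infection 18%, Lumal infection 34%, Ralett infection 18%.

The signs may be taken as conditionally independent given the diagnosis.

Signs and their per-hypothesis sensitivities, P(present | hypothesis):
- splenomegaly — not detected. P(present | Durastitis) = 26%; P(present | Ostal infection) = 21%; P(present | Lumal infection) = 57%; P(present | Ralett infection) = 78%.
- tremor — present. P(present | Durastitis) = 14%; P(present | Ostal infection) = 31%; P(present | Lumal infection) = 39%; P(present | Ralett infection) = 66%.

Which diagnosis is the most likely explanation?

For each hypothesis, the unnormalized posterior weight is prior × product of the sign likelihoods (using 1 − P(present | H) for each absent sign):
  Durastitis: 0.30 × (1 − 0.26) × 0.14 = 0.03108
  Ostal infection: 0.18 × (1 − 0.21) × 0.31 = 0.044082
  Lumal infection: 0.34 × (1 − 0.57) × 0.39 = 0.057018
  Ralett infection: 0.18 × (1 − 0.78) × 0.66 = 0.026136
Marginal likelihood of the evidence = 0.15832.
P(Durastitis | evidence) ≈ 0.03108 / 0.15832 ≈ 0.196
P(Ostal infection | evidence) ≈ 0.044082 / 0.15832 ≈ 0.278
P(Lumal infection | evidence) ≈ 0.057018 / 0.15832 ≈ 0.360
P(Ralett infection | evidence) ≈ 0.026136 / 0.15832 ≈ 0.165
The largest is 0.360, so Lumal infection is most probable.

Lumal infection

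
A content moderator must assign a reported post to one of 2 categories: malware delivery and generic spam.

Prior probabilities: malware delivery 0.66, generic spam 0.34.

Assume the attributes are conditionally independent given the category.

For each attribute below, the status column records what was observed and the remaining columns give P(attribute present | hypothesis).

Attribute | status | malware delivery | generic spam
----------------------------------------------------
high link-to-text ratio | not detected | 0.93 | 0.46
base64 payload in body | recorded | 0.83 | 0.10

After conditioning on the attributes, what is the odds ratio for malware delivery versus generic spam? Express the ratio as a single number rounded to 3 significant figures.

2.09

The normalizing constant cancels in an odds ratio, so compute prior × likelihood for the two hypotheses only (using 1 − P(present | H) for each absent attribute):
  malware delivery: 0.66 × (1 − 0.93) × 0.83 = 0.038346
  generic spam: 0.34 × (1 − 0.46) × 0.10 = 0.01836
Odds(malware delivery : generic spam) = 0.038346 / 0.01836 ≈ 2.09.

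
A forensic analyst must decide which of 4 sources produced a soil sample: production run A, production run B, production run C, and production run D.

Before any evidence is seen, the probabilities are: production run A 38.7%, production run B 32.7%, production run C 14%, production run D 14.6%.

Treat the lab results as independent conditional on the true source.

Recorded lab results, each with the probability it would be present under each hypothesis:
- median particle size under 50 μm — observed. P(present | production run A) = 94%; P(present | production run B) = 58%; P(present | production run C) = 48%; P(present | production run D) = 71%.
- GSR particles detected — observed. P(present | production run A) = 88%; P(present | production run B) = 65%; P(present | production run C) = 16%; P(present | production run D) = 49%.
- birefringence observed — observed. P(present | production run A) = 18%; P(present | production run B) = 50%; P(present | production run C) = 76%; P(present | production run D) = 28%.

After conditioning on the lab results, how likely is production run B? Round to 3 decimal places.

For each hypothesis, the unnormalized posterior weight is prior × product of the lab result likelihoods:
  production run A: 0.387 × 0.94 × 0.88 × 0.18 = 0.057623
  production run B: 0.327 × 0.58 × 0.65 × 0.50 = 0.061639
  production run C: 0.140 × 0.48 × 0.16 × 0.76 = 0.0081715
  production run D: 0.146 × 0.71 × 0.49 × 0.28 = 0.014222
Marginal likelihood of the evidence = 0.14166.
P(production run B | evidence) = 0.061639 / 0.14166 ≈ 0.435.

0.435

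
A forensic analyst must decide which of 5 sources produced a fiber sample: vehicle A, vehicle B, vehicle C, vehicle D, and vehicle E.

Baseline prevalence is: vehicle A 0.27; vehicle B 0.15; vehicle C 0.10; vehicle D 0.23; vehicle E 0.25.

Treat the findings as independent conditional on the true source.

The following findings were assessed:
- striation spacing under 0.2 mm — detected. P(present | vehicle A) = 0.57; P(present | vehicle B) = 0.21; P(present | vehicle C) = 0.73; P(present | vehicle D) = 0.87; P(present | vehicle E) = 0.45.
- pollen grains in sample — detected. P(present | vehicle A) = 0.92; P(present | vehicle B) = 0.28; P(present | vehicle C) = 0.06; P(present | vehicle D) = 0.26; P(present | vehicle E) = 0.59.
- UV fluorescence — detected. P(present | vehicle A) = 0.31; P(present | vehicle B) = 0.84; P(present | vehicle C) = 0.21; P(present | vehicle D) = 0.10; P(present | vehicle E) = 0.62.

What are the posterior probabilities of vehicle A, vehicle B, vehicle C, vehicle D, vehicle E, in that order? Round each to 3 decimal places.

0.445, 0.075, 0.009, 0.053, 0.417

Multiply each prior by the joint likelihood of the evidence pattern:
  vehicle A: 0.27 × 0.57 × 0.92 × 0.31 = 0.043892
  vehicle B: 0.15 × 0.21 × 0.28 × 0.84 = 0.0074088
  vehicle C: 0.10 × 0.73 × 0.06 × 0.21 = 0.0009198
  vehicle D: 0.23 × 0.87 × 0.26 × 0.10 = 0.0052026
  vehicle E: 0.25 × 0.45 × 0.59 × 0.62 = 0.041153
Marginal likelihood of the evidence = 0.098576.
P(vehicle A | evidence) = 0.043892 / 0.098576 ≈ 0.445
P(vehicle B | evidence) = 0.0074088 / 0.098576 ≈ 0.075
P(vehicle C | evidence) = 0.0009198 / 0.098576 ≈ 0.009
P(vehicle D | evidence) = 0.0052026 / 0.098576 ≈ 0.053
P(vehicle E | evidence) = 0.041153 / 0.098576 ≈ 0.417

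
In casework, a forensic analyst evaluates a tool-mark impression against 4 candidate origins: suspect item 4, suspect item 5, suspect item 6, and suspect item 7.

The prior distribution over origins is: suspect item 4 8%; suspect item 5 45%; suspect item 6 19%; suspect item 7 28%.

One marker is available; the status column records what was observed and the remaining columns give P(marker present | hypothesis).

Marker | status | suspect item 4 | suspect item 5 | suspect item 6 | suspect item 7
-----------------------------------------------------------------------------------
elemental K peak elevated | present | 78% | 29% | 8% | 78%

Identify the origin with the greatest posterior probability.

By Bayes' rule, the unnormalized weight for each hypothesis is prior × likelihood:
  suspect item 4: 0.08 × 0.78 = 0.0624
  suspect item 5: 0.45 × 0.29 = 0.1305
  suspect item 6: 0.19 × 0.08 = 0.0152
  suspect item 7: 0.28 × 0.78 = 0.2184
The unnormalized weights sum to 0.4265.
P(suspect item 4 | evidence) ≈ 0.0624 / 0.4265 ≈ 0.146
P(suspect item 5 | evidence) ≈ 0.1305 / 0.4265 ≈ 0.306
P(suspect item 6 | evidence) ≈ 0.0152 / 0.4265 ≈ 0.036
P(suspect item 7 | evidence) ≈ 0.2184 / 0.4265 ≈ 0.512
The largest is 0.512, so suspect item 7 is most probable.

suspect item 7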